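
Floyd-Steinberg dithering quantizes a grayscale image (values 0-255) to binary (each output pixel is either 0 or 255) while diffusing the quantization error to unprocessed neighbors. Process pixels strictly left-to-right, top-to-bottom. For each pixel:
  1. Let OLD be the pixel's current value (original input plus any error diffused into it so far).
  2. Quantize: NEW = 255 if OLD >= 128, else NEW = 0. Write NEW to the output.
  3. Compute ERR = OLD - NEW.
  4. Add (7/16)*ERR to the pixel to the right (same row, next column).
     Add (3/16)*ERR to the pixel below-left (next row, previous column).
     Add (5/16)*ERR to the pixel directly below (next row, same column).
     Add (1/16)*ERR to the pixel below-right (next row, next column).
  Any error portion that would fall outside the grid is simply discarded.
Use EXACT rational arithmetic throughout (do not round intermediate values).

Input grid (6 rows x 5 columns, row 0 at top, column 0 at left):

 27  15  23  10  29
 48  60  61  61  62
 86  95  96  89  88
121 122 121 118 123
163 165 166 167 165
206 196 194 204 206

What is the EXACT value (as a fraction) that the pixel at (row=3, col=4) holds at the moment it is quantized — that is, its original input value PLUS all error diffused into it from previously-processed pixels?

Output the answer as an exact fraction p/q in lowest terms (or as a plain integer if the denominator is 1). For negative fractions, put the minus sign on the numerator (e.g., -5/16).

(0,0): OLD=27 → NEW=0, ERR=27
(0,1): OLD=429/16 → NEW=0, ERR=429/16
(0,2): OLD=8891/256 → NEW=0, ERR=8891/256
(0,3): OLD=103197/4096 → NEW=0, ERR=103197/4096
(0,4): OLD=2622923/65536 → NEW=0, ERR=2622923/65536
(1,0): OLD=15735/256 → NEW=0, ERR=15735/256
(1,1): OLD=211905/2048 → NEW=0, ERR=211905/2048
(1,2): OLD=8095061/65536 → NEW=0, ERR=8095061/65536
(1,3): OLD=34757297/262144 → NEW=255, ERR=-32089423/262144
(1,4): OLD=94483955/4194304 → NEW=0, ERR=94483955/4194304
(2,0): OLD=4083163/32768 → NEW=0, ERR=4083163/32768
(2,1): OLD=218997145/1048576 → NEW=255, ERR=-48389735/1048576
(2,2): OLD=1642911755/16777216 → NEW=0, ERR=1642911755/16777216
(2,3): OLD=28328665585/268435456 → NEW=0, ERR=28328665585/268435456
(2,4): OLD=573633077591/4294967296 → NEW=255, ERR=-521583582889/4294967296
(3,0): OLD=2538180011/16777216 → NEW=255, ERR=-1740010069/16777216
(3,1): OLD=11858595535/134217728 → NEW=0, ERR=11858595535/134217728
(3,2): OLD=889742545301/4294967296 → NEW=255, ERR=-205474115179/4294967296
(3,3): OLD=974088419501/8589934592 → NEW=0, ERR=974088419501/8589934592
(3,4): OLD=19414291683393/137438953472 → NEW=255, ERR=-15632641451967/137438953472
Target (3,4): original=123, with diffused error = 19414291683393/137438953472

Answer: 19414291683393/137438953472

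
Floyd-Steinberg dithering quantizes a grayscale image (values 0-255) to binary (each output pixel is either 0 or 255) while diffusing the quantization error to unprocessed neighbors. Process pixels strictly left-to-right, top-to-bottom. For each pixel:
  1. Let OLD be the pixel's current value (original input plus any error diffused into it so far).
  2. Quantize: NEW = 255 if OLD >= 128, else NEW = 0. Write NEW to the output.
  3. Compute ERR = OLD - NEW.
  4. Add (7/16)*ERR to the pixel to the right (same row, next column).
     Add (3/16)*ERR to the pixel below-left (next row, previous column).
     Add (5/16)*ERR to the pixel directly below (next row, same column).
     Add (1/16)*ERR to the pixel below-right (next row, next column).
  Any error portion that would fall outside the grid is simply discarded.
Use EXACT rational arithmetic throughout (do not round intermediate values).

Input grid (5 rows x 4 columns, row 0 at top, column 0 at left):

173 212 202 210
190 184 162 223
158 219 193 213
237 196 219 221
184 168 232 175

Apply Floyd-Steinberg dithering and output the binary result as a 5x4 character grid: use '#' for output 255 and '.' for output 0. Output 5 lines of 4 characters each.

(0,0): OLD=173 → NEW=255, ERR=-82
(0,1): OLD=1409/8 → NEW=255, ERR=-631/8
(0,2): OLD=21439/128 → NEW=255, ERR=-11201/128
(0,3): OLD=351673/2048 → NEW=255, ERR=-170567/2048
(1,0): OLD=19147/128 → NEW=255, ERR=-13493/128
(1,1): OLD=93901/1024 → NEW=0, ERR=93901/1024
(1,2): OLD=5053713/32768 → NEW=255, ERR=-3302127/32768
(1,3): OLD=77288519/524288 → NEW=255, ERR=-56404921/524288
(2,0): OLD=2330655/16384 → NEW=255, ERR=-1847265/16384
(2,1): OLD=90620933/524288 → NEW=255, ERR=-43072507/524288
(2,2): OLD=116523273/1048576 → NEW=0, ERR=116523273/1048576
(2,3): OLD=3719492645/16777216 → NEW=255, ERR=-558697435/16777216
(3,0): OLD=1563320175/8388608 → NEW=255, ERR=-575774865/8388608
(3,1): OLD=20681208945/134217728 → NEW=255, ERR=-13544311695/134217728
(3,2): OLD=425628331535/2147483648 → NEW=255, ERR=-121979998705/2147483648
(3,3): OLD=6620715493097/34359738368 → NEW=255, ERR=-2141017790743/34359738368
(4,0): OLD=308442066947/2147483648 → NEW=255, ERR=-239166263293/2147483648
(4,1): OLD=1250694452809/17179869184 → NEW=0, ERR=1250694452809/17179869184
(4,2): OLD=125404274098793/549755813888 → NEW=255, ERR=-14783458442647/549755813888
(4,3): OLD=1233323766859951/8796093022208 → NEW=255, ERR=-1009679953803089/8796093022208
Row 0: ####
Row 1: #.##
Row 2: ##.#
Row 3: ####
Row 4: #.##

Answer: ####
#.##
##.#
####
#.##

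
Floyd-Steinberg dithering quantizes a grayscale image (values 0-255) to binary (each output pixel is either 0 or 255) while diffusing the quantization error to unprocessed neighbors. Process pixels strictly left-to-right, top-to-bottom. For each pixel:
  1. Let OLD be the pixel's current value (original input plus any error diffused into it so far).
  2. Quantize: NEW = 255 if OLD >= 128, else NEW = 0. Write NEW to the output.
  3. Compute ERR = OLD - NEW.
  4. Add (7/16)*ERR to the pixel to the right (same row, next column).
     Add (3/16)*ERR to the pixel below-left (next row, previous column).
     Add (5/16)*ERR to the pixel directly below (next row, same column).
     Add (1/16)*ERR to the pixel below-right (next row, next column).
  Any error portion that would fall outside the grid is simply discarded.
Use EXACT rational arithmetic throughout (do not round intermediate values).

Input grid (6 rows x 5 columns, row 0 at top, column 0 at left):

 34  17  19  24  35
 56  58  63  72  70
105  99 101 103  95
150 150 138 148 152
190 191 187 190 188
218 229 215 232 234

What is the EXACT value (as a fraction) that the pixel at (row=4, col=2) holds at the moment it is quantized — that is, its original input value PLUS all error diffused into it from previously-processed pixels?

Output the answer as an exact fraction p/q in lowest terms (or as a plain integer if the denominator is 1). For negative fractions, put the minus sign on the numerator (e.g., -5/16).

Answer: 101450628513065/549755813888

Derivation:
(0,0): OLD=34 → NEW=0, ERR=34
(0,1): OLD=255/8 → NEW=0, ERR=255/8
(0,2): OLD=4217/128 → NEW=0, ERR=4217/128
(0,3): OLD=78671/2048 → NEW=0, ERR=78671/2048
(0,4): OLD=1697577/32768 → NEW=0, ERR=1697577/32768
(1,0): OLD=9293/128 → NEW=0, ERR=9293/128
(1,1): OLD=110619/1024 → NEW=0, ERR=110619/1024
(1,2): OLD=4251703/32768 → NEW=255, ERR=-4104137/32768
(1,3): OLD=5371435/131072 → NEW=0, ERR=5371435/131072
(1,4): OLD=223387169/2097152 → NEW=0, ERR=223387169/2097152
(2,0): OLD=2423897/16384 → NEW=255, ERR=-1754023/16384
(2,1): OLD=35113827/524288 → NEW=0, ERR=35113827/524288
(2,2): OLD=885809385/8388608 → NEW=0, ERR=885809385/8388608
(2,3): OLD=23373937835/134217728 → NEW=255, ERR=-10851582805/134217728
(2,4): OLD=205034110445/2147483648 → NEW=0, ERR=205034110445/2147483648
(3,0): OLD=1082989001/8388608 → NEW=255, ERR=-1056106039/8388608
(3,1): OLD=8654195733/67108864 → NEW=255, ERR=-8458564587/67108864
(3,2): OLD=225231981303/2147483648 → NEW=0, ERR=225231981303/2147483648
(3,3): OLD=829451007135/4294967296 → NEW=255, ERR=-265765653345/4294967296
(3,4): OLD=10288091345147/68719476736 → NEW=255, ERR=-7235375222533/68719476736
(4,0): OLD=136391011239/1073741824 → NEW=0, ERR=136391011239/1073741824
(4,1): OLD=7524146649639/34359738368 → NEW=255, ERR=-1237586634201/34359738368
(4,2): OLD=101450628513065/549755813888 → NEW=255, ERR=-38737104028375/549755813888
Target (4,2): original=187, with diffused error = 101450628513065/549755813888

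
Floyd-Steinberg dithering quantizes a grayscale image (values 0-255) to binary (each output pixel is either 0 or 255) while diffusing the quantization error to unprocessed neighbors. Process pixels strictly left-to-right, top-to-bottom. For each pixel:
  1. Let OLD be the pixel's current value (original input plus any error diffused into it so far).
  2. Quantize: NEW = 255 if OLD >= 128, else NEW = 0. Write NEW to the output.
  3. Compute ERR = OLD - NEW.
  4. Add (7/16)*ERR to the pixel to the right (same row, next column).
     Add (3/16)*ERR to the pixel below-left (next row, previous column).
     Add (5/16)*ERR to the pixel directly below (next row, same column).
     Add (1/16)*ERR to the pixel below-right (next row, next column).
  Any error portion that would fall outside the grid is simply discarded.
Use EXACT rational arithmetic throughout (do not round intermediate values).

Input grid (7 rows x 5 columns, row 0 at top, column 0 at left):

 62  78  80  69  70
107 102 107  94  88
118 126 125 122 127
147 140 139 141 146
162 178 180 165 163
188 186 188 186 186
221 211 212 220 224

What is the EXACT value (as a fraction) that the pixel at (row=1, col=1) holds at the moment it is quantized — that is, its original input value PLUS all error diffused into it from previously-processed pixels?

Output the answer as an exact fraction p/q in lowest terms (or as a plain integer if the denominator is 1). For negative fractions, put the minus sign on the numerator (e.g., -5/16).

Answer: 117453/1024

Derivation:
(0,0): OLD=62 → NEW=0, ERR=62
(0,1): OLD=841/8 → NEW=0, ERR=841/8
(0,2): OLD=16127/128 → NEW=0, ERR=16127/128
(0,3): OLD=254201/2048 → NEW=0, ERR=254201/2048
(0,4): OLD=4073167/32768 → NEW=0, ERR=4073167/32768
(1,0): OLD=18699/128 → NEW=255, ERR=-13941/128
(1,1): OLD=117453/1024 → NEW=0, ERR=117453/1024
Target (1,1): original=102, with diffused error = 117453/1024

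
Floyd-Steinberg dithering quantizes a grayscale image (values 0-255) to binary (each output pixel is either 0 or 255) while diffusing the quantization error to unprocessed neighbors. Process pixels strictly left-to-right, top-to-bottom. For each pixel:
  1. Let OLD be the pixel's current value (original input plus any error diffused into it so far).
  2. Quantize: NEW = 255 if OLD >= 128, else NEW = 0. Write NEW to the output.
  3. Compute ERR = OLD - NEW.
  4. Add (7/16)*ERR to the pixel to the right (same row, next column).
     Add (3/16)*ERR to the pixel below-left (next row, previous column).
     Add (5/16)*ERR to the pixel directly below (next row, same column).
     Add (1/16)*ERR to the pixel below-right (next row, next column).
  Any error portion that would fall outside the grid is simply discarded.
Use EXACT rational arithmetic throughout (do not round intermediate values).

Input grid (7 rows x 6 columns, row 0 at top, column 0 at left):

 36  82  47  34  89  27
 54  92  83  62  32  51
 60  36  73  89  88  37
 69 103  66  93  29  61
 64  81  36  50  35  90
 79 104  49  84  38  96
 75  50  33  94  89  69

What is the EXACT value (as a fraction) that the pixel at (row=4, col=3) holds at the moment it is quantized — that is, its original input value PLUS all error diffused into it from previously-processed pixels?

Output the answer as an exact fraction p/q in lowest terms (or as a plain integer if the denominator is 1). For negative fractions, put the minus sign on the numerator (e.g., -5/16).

Answer: 299446851359421/4398046511104

Derivation:
(0,0): OLD=36 → NEW=0, ERR=36
(0,1): OLD=391/4 → NEW=0, ERR=391/4
(0,2): OLD=5745/64 → NEW=0, ERR=5745/64
(0,3): OLD=75031/1024 → NEW=0, ERR=75031/1024
(0,4): OLD=1983393/16384 → NEW=0, ERR=1983393/16384
(0,5): OLD=20961639/262144 → NEW=0, ERR=20961639/262144
(1,0): OLD=5349/64 → NEW=0, ERR=5349/64
(1,1): OLD=91235/512 → NEW=255, ERR=-39325/512
(1,2): OLD=1594111/16384 → NEW=0, ERR=1594111/16384
(1,3): OLD=10208771/65536 → NEW=255, ERR=-6502909/65536
(1,4): OLD=192900569/4194304 → NEW=0, ERR=192900569/4194304
(1,5): OLD=6957535775/67108864 → NEW=0, ERR=6957535775/67108864
(2,0): OLD=587505/8192 → NEW=0, ERR=587505/8192
(2,1): OLD=17521931/262144 → NEW=0, ERR=17521931/262144
(2,2): OLD=458197281/4194304 → NEW=0, ERR=458197281/4194304
(2,3): OLD=4042966553/33554432 → NEW=0, ERR=4042966553/33554432
(2,4): OLD=180736486283/1073741824 → NEW=255, ERR=-93067678837/1073741824
(2,5): OLD=590166815613/17179869184 → NEW=0, ERR=590166815613/17179869184
(3,0): OLD=435973569/4194304 → NEW=0, ERR=435973569/4194304
(3,1): OLD=6520588429/33554432 → NEW=255, ERR=-2035791731/33554432
(3,2): OLD=26941268071/268435456 → NEW=0, ERR=26941268071/268435456
(3,3): OLD=2837053456005/17179869184 → NEW=255, ERR=-1543813185915/17179869184
(3,4): OLD=-3220073992507/137438953472 → NEW=0, ERR=-3220073992507/137438953472
(3,5): OLD=123293910374507/2199023255552 → NEW=0, ERR=123293910374507/2199023255552
(4,0): OLD=45691305935/536870912 → NEW=0, ERR=45691305935/536870912
(4,1): OLD=1070212730275/8589934592 → NEW=0, ERR=1070212730275/8589934592
(4,2): OLD=27826023732537/274877906944 → NEW=0, ERR=27826023732537/274877906944
(4,3): OLD=299446851359421/4398046511104 → NEW=0, ERR=299446851359421/4398046511104
Target (4,3): original=50, with diffused error = 299446851359421/4398046511104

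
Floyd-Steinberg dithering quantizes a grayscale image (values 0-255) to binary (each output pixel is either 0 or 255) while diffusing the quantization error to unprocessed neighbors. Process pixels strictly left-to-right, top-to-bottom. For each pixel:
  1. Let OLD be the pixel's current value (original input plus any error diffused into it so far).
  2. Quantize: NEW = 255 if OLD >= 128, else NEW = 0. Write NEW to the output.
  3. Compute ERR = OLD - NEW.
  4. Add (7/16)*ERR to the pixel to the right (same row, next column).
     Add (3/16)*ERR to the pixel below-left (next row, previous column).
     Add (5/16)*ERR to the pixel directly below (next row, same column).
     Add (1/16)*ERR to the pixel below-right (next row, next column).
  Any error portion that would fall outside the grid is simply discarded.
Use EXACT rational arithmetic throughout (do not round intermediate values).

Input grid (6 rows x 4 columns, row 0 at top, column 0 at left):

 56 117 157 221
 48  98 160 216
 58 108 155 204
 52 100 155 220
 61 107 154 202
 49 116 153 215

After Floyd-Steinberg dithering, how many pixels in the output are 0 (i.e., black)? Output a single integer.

(0,0): OLD=56 → NEW=0, ERR=56
(0,1): OLD=283/2 → NEW=255, ERR=-227/2
(0,2): OLD=3435/32 → NEW=0, ERR=3435/32
(0,3): OLD=137197/512 → NEW=255, ERR=6637/512
(1,0): OLD=1415/32 → NEW=0, ERR=1415/32
(1,1): OLD=27009/256 → NEW=0, ERR=27009/256
(1,2): OLD=1925445/8192 → NEW=255, ERR=-163515/8192
(1,3): OLD=28577267/131072 → NEW=255, ERR=-4846093/131072
(2,0): OLD=375195/4096 → NEW=0, ERR=375195/4096
(2,1): OLD=23601641/131072 → NEW=255, ERR=-9821719/131072
(2,2): OLD=30314457/262144 → NEW=0, ERR=30314457/262144
(2,3): OLD=1014145805/4194304 → NEW=255, ERR=-55401715/4194304
(3,0): OLD=139617947/2097152 → NEW=0, ERR=139617947/2097152
(3,1): OLD=4466678117/33554432 → NEW=255, ERR=-4089702043/33554432
(3,2): OLD=70144328315/536870912 → NEW=255, ERR=-66757754245/536870912
(3,3): OLD=1449108240861/8589934592 → NEW=255, ERR=-741325080099/8589934592
(4,0): OLD=31649455263/536870912 → NEW=0, ERR=31649455263/536870912
(4,1): OLD=324480978221/4294967296 → NEW=0, ERR=324480978221/4294967296
(4,2): OLD=17096773226877/137438953472 → NEW=0, ERR=17096773226877/137438953472
(4,3): OLD=487484118715003/2199023255552 → NEW=255, ERR=-73266811450757/2199023255552
(5,0): OLD=5606675505247/68719476736 → NEW=0, ERR=5606675505247/68719476736
(5,1): OLD=444889691460809/2199023255552 → NEW=255, ERR=-115861238704951/2199023255552
(5,2): OLD=11496593639265/68719476736 → NEW=255, ERR=-6026872928415/68719476736
(5,3): OLD=6121834777510167/35184372088832 → NEW=255, ERR=-2850180105141993/35184372088832
Output grid:
  Row 0: .#.#  (2 black, running=2)
  Row 1: ..##  (2 black, running=4)
  Row 2: .#.#  (2 black, running=6)
  Row 3: .###  (1 black, running=7)
  Row 4: ...#  (3 black, running=10)
  Row 5: .###  (1 black, running=11)

Answer: 11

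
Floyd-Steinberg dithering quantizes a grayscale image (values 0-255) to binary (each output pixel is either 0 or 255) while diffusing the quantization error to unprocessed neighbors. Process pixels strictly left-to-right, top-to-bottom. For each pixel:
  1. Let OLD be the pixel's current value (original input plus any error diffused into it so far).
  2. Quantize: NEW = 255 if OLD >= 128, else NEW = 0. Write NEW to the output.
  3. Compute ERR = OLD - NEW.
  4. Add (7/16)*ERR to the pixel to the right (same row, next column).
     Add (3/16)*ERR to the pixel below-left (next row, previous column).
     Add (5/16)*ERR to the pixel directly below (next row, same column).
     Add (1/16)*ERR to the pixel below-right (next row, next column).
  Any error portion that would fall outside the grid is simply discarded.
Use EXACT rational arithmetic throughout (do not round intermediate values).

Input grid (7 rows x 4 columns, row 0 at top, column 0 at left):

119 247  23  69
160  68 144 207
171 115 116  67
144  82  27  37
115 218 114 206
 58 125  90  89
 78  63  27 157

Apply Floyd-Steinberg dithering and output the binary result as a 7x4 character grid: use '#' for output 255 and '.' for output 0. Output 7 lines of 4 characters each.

(0,0): OLD=119 → NEW=0, ERR=119
(0,1): OLD=4785/16 → NEW=255, ERR=705/16
(0,2): OLD=10823/256 → NEW=0, ERR=10823/256
(0,3): OLD=358385/4096 → NEW=0, ERR=358385/4096
(1,0): OLD=52595/256 → NEW=255, ERR=-12685/256
(1,1): OLD=154533/2048 → NEW=0, ERR=154533/2048
(1,2): OLD=13722121/65536 → NEW=255, ERR=-2989559/65536
(1,3): OLD=227569807/1048576 → NEW=255, ERR=-39817073/1048576
(2,0): OLD=5559527/32768 → NEW=255, ERR=-2796313/32768
(2,1): OLD=93947101/1048576 → NEW=0, ERR=93947101/1048576
(2,2): OLD=290536465/2097152 → NEW=255, ERR=-244237295/2097152
(2,3): OLD=44649261/33554432 → NEW=0, ERR=44649261/33554432
(3,0): OLD=2250350327/16777216 → NEW=255, ERR=-2027839753/16777216
(3,1): OLD=8039189865/268435456 → NEW=0, ERR=8039189865/268435456
(3,2): OLD=41048617367/4294967296 → NEW=0, ERR=41048617367/4294967296
(3,3): OLD=2358338507681/68719476736 → NEW=0, ERR=2358338507681/68719476736
(4,0): OLD=355811628395/4294967296 → NEW=0, ERR=355811628395/4294967296
(4,1): OLD=8859340695873/34359738368 → NEW=255, ERR=97607412033/34359738368
(4,2): OLD=139127766852769/1099511627776 → NEW=0, ERR=139127766852769/1099511627776
(4,3): OLD=4797060219779511/17592186044416 → NEW=255, ERR=311052778453431/17592186044416
(5,0): OLD=46411124577403/549755813888 → NEW=0, ERR=46411124577403/549755813888
(5,1): OLD=3372867262988349/17592186044416 → NEW=255, ERR=-1113140178337731/17592186044416
(5,2): OLD=926691291691801/8796093022208 → NEW=0, ERR=926691291691801/8796093022208
(5,3): OLD=41806259172845057/281474976710656 → NEW=255, ERR=-29969859888372223/281474976710656
(6,0): OLD=26041407580802455/281474976710656 → NEW=0, ERR=26041407580802455/281474976710656
(6,1): OLD=489690275108983185/4503599627370496 → NEW=0, ERR=489690275108983185/4503599627370496
(6,2): OLD=6022199511221621287/72057594037927936 → NEW=0, ERR=6022199511221621287/72057594037927936
(6,3): OLD=192394107206249112593/1152921504606846976 → NEW=255, ERR=-101600876468496866287/1152921504606846976
Row 0: .#..
Row 1: #.##
Row 2: #.#.
Row 3: #...
Row 4: .#.#
Row 5: .#.#
Row 6: ...#

Answer: .#..
#.##
#.#.
#...
.#.#
.#.#
...#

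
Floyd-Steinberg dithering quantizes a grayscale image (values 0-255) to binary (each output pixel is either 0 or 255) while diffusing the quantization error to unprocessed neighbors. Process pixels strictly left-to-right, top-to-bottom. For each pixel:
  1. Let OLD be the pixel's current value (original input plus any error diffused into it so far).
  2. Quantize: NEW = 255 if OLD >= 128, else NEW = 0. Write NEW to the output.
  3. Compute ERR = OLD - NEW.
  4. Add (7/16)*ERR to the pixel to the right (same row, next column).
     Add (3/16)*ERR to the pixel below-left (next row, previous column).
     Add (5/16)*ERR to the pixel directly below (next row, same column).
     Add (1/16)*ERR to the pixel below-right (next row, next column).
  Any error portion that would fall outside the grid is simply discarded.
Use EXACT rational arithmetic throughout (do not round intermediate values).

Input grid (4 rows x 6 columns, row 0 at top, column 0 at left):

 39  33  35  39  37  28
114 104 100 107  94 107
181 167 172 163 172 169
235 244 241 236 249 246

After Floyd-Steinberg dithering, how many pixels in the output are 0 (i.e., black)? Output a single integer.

Answer: 10

Derivation:
(0,0): OLD=39 → NEW=0, ERR=39
(0,1): OLD=801/16 → NEW=0, ERR=801/16
(0,2): OLD=14567/256 → NEW=0, ERR=14567/256
(0,3): OLD=261713/4096 → NEW=0, ERR=261713/4096
(0,4): OLD=4256823/65536 → NEW=0, ERR=4256823/65536
(0,5): OLD=59157889/1048576 → NEW=0, ERR=59157889/1048576
(1,0): OLD=34707/256 → NEW=255, ERR=-30573/256
(1,1): OLD=164869/2048 → NEW=0, ERR=164869/2048
(1,2): OLD=11017321/65536 → NEW=255, ERR=-5694359/65536
(1,3): OLD=27443445/262144 → NEW=0, ERR=27443445/262144
(1,4): OLD=2930492799/16777216 → NEW=255, ERR=-1347697281/16777216
(1,5): OLD=25111090633/268435456 → NEW=0, ERR=25111090633/268435456
(2,0): OLD=5202695/32768 → NEW=255, ERR=-3153145/32768
(2,1): OLD=132437437/1048576 → NEW=0, ERR=132437437/1048576
(2,2): OLD=3770928759/16777216 → NEW=255, ERR=-507261321/16777216
(2,3): OLD=21742602367/134217728 → NEW=255, ERR=-12482918273/134217728
(2,4): OLD=559593096189/4294967296 → NEW=255, ERR=-535623564291/4294967296
(2,5): OLD=9528103365051/68719476736 → NEW=255, ERR=-7995363202629/68719476736
(3,0): OLD=3835454871/16777216 → NEW=255, ERR=-442735209/16777216
(3,1): OLD=34928952779/134217728 → NEW=255, ERR=703432139/134217728
(3,2): OLD=240840184209/1073741824 → NEW=255, ERR=-32963980911/1073741824
(3,3): OLD=11560808529459/68719476736 → NEW=255, ERR=-5962658038221/68719476736
(3,4): OLD=79406280070867/549755813888 → NEW=255, ERR=-60781452470573/549755813888
(3,5): OLD=1349994371834749/8796093022208 → NEW=255, ERR=-893009348828291/8796093022208
Output grid:
  Row 0: ......  (6 black, running=6)
  Row 1: #.#.#.  (3 black, running=9)
  Row 2: #.####  (1 black, running=10)
  Row 3: ######  (0 black, running=10)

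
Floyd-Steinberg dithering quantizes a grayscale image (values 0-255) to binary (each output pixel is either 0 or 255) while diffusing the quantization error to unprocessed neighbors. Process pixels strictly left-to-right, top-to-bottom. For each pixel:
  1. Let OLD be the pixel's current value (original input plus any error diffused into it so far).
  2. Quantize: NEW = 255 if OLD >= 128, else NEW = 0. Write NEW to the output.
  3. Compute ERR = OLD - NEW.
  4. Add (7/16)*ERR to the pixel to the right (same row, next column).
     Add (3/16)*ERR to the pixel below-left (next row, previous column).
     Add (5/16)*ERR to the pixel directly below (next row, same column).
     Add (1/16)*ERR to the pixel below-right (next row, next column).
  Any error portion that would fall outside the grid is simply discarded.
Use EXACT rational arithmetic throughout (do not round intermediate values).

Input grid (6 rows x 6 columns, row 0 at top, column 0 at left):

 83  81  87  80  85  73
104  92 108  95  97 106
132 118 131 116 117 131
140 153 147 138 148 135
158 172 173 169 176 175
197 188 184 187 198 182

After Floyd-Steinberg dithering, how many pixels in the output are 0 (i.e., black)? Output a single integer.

Answer: 17

Derivation:
(0,0): OLD=83 → NEW=0, ERR=83
(0,1): OLD=1877/16 → NEW=0, ERR=1877/16
(0,2): OLD=35411/256 → NEW=255, ERR=-29869/256
(0,3): OLD=118597/4096 → NEW=0, ERR=118597/4096
(0,4): OLD=6400739/65536 → NEW=0, ERR=6400739/65536
(0,5): OLD=121351221/1048576 → NEW=0, ERR=121351221/1048576
(1,0): OLD=38895/256 → NEW=255, ERR=-26385/256
(1,1): OLD=136969/2048 → NEW=0, ERR=136969/2048
(1,2): OLD=7442237/65536 → NEW=0, ERR=7442237/65536
(1,3): OLD=43188473/262144 → NEW=255, ERR=-23658247/262144
(1,4): OLD=1871432651/16777216 → NEW=0, ERR=1871432651/16777216
(1,5): OLD=52900873757/268435456 → NEW=255, ERR=-15550167523/268435456
(2,0): OLD=3680883/32768 → NEW=0, ERR=3680883/32768
(2,1): OLD=212751521/1048576 → NEW=255, ERR=-54635359/1048576
(2,2): OLD=2196975907/16777216 → NEW=255, ERR=-2081214173/16777216
(2,3): OLD=8259442635/134217728 → NEW=0, ERR=8259442635/134217728
(2,4): OLD=696981435105/4294967296 → NEW=255, ERR=-398235225375/4294967296
(2,5): OLD=5449678231607/68719476736 → NEW=0, ERR=5449678231607/68719476736
(3,0): OLD=2773845443/16777216 → NEW=255, ERR=-1504344637/16777216
(3,1): OLD=10905176583/134217728 → NEW=0, ERR=10905176583/134217728
(3,2): OLD=163276383685/1073741824 → NEW=255, ERR=-110527781435/1073741824
(3,3): OLD=5982524226575/68719476736 → NEW=0, ERR=5982524226575/68719476736
(3,4): OLD=96662220895407/549755813888 → NEW=255, ERR=-43525511646033/549755813888
(3,5): OLD=1049806996892129/8796093022208 → NEW=0, ERR=1049806996892129/8796093022208
(4,0): OLD=311844160653/2147483648 → NEW=255, ERR=-235764169587/2147483648
(4,1): OLD=4276217136681/34359738368 → NEW=0, ERR=4276217136681/34359738368
(4,2): OLD=238244684549803/1099511627776 → NEW=255, ERR=-42130780533077/1099511627776
(4,3): OLD=2782432397835127/17592186044416 → NEW=255, ERR=-1703575043490953/17592186044416
(4,4): OLD=38480856916629479/281474976710656 → NEW=255, ERR=-33295262144587801/281474976710656
(4,5): OLD=700747157317693937/4503599627370496 → NEW=255, ERR=-447670747661782543/4503599627370496
(5,0): OLD=102269413179019/549755813888 → NEW=255, ERR=-37918319362421/549755813888
(5,1): OLD=3213565650717499/17592186044416 → NEW=255, ERR=-1272441790608581/17592186044416
(5,2): OLD=18296269390681145/140737488355328 → NEW=255, ERR=-17591790139927495/140737488355328
(5,3): OLD=348930798629790467/4503599627370496 → NEW=0, ERR=348930798629790467/4503599627370496
(5,4): OLD=1533396348029026115/9007199254740992 → NEW=255, ERR=-763439461929926845/9007199254740992
(5,5): OLD=15342732131051645727/144115188075855872 → NEW=0, ERR=15342732131051645727/144115188075855872
Output grid:
  Row 0: ..#...  (5 black, running=5)
  Row 1: #..#.#  (3 black, running=8)
  Row 2: .##.#.  (3 black, running=11)
  Row 3: #.#.#.  (3 black, running=14)
  Row 4: #.####  (1 black, running=15)
  Row 5: ###.#.  (2 black, running=17)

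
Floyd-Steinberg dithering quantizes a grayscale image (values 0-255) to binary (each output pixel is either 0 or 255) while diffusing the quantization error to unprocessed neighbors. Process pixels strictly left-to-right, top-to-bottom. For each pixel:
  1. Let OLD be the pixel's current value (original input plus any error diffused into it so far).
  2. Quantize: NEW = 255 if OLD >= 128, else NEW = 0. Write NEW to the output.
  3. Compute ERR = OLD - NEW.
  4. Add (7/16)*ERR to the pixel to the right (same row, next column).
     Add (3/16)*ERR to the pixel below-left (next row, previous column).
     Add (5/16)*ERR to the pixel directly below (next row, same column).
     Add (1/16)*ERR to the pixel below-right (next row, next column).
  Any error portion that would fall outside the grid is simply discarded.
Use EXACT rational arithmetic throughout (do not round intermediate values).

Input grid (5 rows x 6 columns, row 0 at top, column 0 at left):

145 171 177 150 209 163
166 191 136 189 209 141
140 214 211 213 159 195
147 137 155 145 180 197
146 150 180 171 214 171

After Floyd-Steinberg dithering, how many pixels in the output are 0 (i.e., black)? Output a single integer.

(0,0): OLD=145 → NEW=255, ERR=-110
(0,1): OLD=983/8 → NEW=0, ERR=983/8
(0,2): OLD=29537/128 → NEW=255, ERR=-3103/128
(0,3): OLD=285479/2048 → NEW=255, ERR=-236761/2048
(0,4): OLD=5191185/32768 → NEW=255, ERR=-3164655/32768
(0,5): OLD=63306359/524288 → NEW=0, ERR=63306359/524288
(1,0): OLD=19797/128 → NEW=255, ERR=-12843/128
(1,1): OLD=178259/1024 → NEW=255, ERR=-82861/1024
(1,2): OLD=2589519/32768 → NEW=0, ERR=2589519/32768
(1,3): OLD=21996963/131072 → NEW=255, ERR=-11426397/131072
(1,4): OLD=1309415817/8388608 → NEW=255, ERR=-829679223/8388608
(1,5): OLD=17371302127/134217728 → NEW=255, ERR=-16854218513/134217728
(2,0): OLD=1531457/16384 → NEW=0, ERR=1531457/16384
(2,1): OLD=124861019/524288 → NEW=255, ERR=-8832421/524288
(2,2): OLD=1735789265/8388608 → NEW=255, ERR=-403305775/8388608
(2,3): OLD=10141333897/67108864 → NEW=255, ERR=-6971426423/67108864
(2,4): OLD=115212306203/2147483648 → NEW=0, ERR=115212306203/2147483648
(2,5): OLD=5945899763053/34359738368 → NEW=255, ERR=-2815833520787/34359738368
(3,0): OLD=1451661233/8388608 → NEW=255, ERR=-687433807/8388608
(3,1): OLD=6221693533/67108864 → NEW=0, ERR=6221693533/67108864
(3,2): OLD=85902388647/536870912 → NEW=255, ERR=-50999693913/536870912
(3,3): OLD=2681133046325/34359738368 → NEW=0, ERR=2681133046325/34359738368
(3,4): OLD=57462045714709/274877906944 → NEW=255, ERR=-12631820556011/274877906944
(3,5): OLD=680106253157915/4398046511104 → NEW=255, ERR=-441395607173605/4398046511104
(4,0): OLD=147934034623/1073741824 → NEW=255, ERR=-125870130497/1073741824
(4,1): OLD=1799635255987/17179869184 → NEW=0, ERR=1799635255987/17179869184
(4,2): OLD=119059944259369/549755813888 → NEW=255, ERR=-21127788282071/549755813888
(4,3): OLD=1442713422626093/8796093022208 → NEW=255, ERR=-800290298036947/8796093022208
(4,4): OLD=20532695549637373/140737488355328 → NEW=255, ERR=-15355363980971267/140737488355328
(4,5): OLD=200479431000924107/2251799813685248 → NEW=0, ERR=200479431000924107/2251799813685248
Output grid:
  Row 0: #.###.  (2 black, running=2)
  Row 1: ##.###  (1 black, running=3)
  Row 2: .###.#  (2 black, running=5)
  Row 3: #.#.##  (2 black, running=7)
  Row 4: #.###.  (2 black, running=9)

Answer: 9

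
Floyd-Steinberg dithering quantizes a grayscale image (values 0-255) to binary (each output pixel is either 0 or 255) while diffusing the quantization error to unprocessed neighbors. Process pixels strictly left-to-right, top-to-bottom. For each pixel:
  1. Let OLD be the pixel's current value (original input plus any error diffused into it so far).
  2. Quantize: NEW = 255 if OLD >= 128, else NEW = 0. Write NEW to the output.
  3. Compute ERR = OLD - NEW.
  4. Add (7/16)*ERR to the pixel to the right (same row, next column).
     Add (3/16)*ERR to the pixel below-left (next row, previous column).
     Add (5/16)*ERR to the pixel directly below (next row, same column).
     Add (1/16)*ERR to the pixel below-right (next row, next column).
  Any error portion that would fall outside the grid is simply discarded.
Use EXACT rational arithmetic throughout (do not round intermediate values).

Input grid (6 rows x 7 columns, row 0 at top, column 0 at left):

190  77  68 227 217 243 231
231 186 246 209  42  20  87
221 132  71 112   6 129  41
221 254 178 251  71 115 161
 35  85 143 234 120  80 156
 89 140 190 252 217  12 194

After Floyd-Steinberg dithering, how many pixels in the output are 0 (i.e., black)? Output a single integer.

(0,0): OLD=190 → NEW=255, ERR=-65
(0,1): OLD=777/16 → NEW=0, ERR=777/16
(0,2): OLD=22847/256 → NEW=0, ERR=22847/256
(0,3): OLD=1089721/4096 → NEW=255, ERR=45241/4096
(0,4): OLD=14537999/65536 → NEW=255, ERR=-2173681/65536
(0,5): OLD=239588201/1048576 → NEW=255, ERR=-27798679/1048576
(0,6): OLD=3680946143/16777216 → NEW=255, ERR=-597243937/16777216
(1,0): OLD=56267/256 → NEW=255, ERR=-9013/256
(1,1): OLD=406413/2048 → NEW=255, ERR=-115827/2048
(1,2): OLD=16662673/65536 → NEW=255, ERR=-49007/65536
(1,3): OLD=55439101/262144 → NEW=255, ERR=-11407619/262144
(1,4): OLD=139520919/16777216 → NEW=0, ERR=139520919/16777216
(1,5): OLD=886633543/134217728 → NEW=0, ERR=886633543/134217728
(1,6): OLD=165589523785/2147483648 → NEW=0, ERR=165589523785/2147483648
(2,0): OLD=6533727/32768 → NEW=255, ERR=-1822113/32768
(2,1): OLD=91915781/1048576 → NEW=0, ERR=91915781/1048576
(2,2): OLD=1634477391/16777216 → NEW=0, ERR=1634477391/16777216
(2,3): OLD=19130845847/134217728 → NEW=255, ERR=-15094674793/134217728
(2,4): OLD=-45188892601/1073741824 → NEW=0, ERR=-45188892601/1073741824
(2,5): OLD=4385319685485/34359738368 → NEW=0, ERR=4385319685485/34359738368
(2,6): OLD=66711366257611/549755813888 → NEW=0, ERR=66711366257611/549755813888
(3,0): OLD=3691973999/16777216 → NEW=255, ERR=-586216081/16777216
(3,1): OLD=37701433027/134217728 → NEW=255, ERR=3475912387/134217728
(3,2): OLD=219221883641/1073741824 → NEW=255, ERR=-54582281479/1073741824
(3,3): OLD=823831019583/4294967296 → NEW=255, ERR=-271385640897/4294967296
(3,4): OLD=25896566389103/549755813888 → NEW=0, ERR=25896566389103/549755813888
(3,5): OLD=860324811438781/4398046511104 → NEW=255, ERR=-261177048892739/4398046511104
(3,6): OLD=12730904040401251/70368744177664 → NEW=255, ERR=-5213125724903069/70368744177664
(4,0): OLD=62141021601/2147483648 → NEW=0, ERR=62141021601/2147483648
(4,1): OLD=3231108556205/34359738368 → NEW=0, ERR=3231108556205/34359738368
(4,2): OLD=86876254432323/549755813888 → NEW=255, ERR=-53311478109117/549755813888
(4,3): OLD=780581090654417/4398046511104 → NEW=255, ERR=-340920769677103/4398046511104
(4,4): OLD=3016118263093667/35184372088832 → NEW=0, ERR=3016118263093667/35184372088832
(4,5): OLD=99078867642398115/1125899906842624 → NEW=0, ERR=99078867642398115/1125899906842624
(4,6): OLD=3019886858467189605/18014398509481984 → NEW=255, ERR=-1573784761450716315/18014398509481984
(5,0): OLD=63592874832727/549755813888 → NEW=0, ERR=63592874832727/549755813888
(5,1): OLD=895532749318557/4398046511104 → NEW=255, ERR=-225969111012963/4398046511104
(5,2): OLD=4523319039231835/35184372088832 → NEW=255, ERR=-4448695843420325/35184372088832
(5,3): OLD=51361053380720871/281474976710656 → NEW=255, ERR=-20415065680496409/281474976710656
(5,4): OLD=4030042445488533773/18014398509481984 → NEW=255, ERR=-563629174429372147/18014398509481984
(5,5): OLD=2131283985279296829/144115188075855872 → NEW=0, ERR=2131283985279296829/144115188075855872
(5,6): OLD=411983236284610010611/2305843009213693952 → NEW=255, ERR=-176006731064881947149/2305843009213693952
Output grid:
  Row 0: #..####  (2 black, running=2)
  Row 1: ####...  (3 black, running=5)
  Row 2: #..#...  (5 black, running=10)
  Row 3: ####.##  (1 black, running=11)
  Row 4: ..##..#  (4 black, running=15)
  Row 5: .####.#  (2 black, running=17)

Answer: 17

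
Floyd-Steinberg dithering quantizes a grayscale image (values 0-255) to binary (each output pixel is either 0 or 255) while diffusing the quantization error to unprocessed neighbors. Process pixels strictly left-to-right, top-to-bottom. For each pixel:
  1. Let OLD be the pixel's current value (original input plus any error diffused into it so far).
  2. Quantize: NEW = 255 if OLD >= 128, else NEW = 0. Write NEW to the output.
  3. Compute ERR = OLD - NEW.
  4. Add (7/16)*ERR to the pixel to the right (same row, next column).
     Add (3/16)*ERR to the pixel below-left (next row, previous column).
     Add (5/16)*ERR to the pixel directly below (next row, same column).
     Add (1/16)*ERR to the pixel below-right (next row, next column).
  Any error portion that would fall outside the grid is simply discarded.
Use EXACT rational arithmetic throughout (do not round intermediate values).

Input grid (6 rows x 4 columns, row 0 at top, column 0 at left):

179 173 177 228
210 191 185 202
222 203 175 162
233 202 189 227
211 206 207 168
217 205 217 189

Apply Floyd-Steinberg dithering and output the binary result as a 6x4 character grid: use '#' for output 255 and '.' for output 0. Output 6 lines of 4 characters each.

(0,0): OLD=179 → NEW=255, ERR=-76
(0,1): OLD=559/4 → NEW=255, ERR=-461/4
(0,2): OLD=8101/64 → NEW=0, ERR=8101/64
(0,3): OLD=290179/1024 → NEW=255, ERR=29059/1024
(1,0): OLD=10537/64 → NEW=255, ERR=-5783/64
(1,1): OLD=68831/512 → NEW=255, ERR=-61729/512
(1,2): OLD=2784075/16384 → NEW=255, ERR=-1393845/16384
(1,3): OLD=47594749/262144 → NEW=255, ERR=-19251971/262144
(2,0): OLD=1402117/8192 → NEW=255, ERR=-686843/8192
(2,1): OLD=28060807/262144 → NEW=0, ERR=28060807/262144
(2,2): OLD=91195011/524288 → NEW=255, ERR=-42498429/524288
(2,3): OLD=824342743/8388608 → NEW=0, ERR=824342743/8388608
(3,0): OLD=951560373/4194304 → NEW=255, ERR=-117987147/4194304
(3,1): OLD=13603319147/67108864 → NEW=255, ERR=-3509441173/67108864
(3,2): OLD=178139914389/1073741824 → NEW=255, ERR=-95664250731/1073741824
(3,3): OLD=3670723122579/17179869184 → NEW=255, ERR=-710143519341/17179869184
(4,0): OLD=206592229585/1073741824 → NEW=255, ERR=-67211935535/1073741824
(4,1): OLD=1235308373747/8589934592 → NEW=255, ERR=-955124947213/8589934592
(4,2): OLD=32845989919635/274877906944 → NEW=0, ERR=32845989919635/274877906944
(4,3): OLD=887492213568501/4398046511104 → NEW=255, ERR=-234009646763019/4398046511104
(5,0): OLD=24270400640385/137438953472 → NEW=255, ERR=-10776532494975/137438953472
(5,1): OLD=679239802554535/4398046511104 → NEW=255, ERR=-442262057776985/4398046511104
(5,2): OLD=425337792575715/2199023255552 → NEW=255, ERR=-135413137590045/2199023255552
(5,3): OLD=10759396328216931/70368744177664 → NEW=255, ERR=-7184633437087389/70368744177664
Row 0: ##.#
Row 1: ####
Row 2: #.#.
Row 3: ####
Row 4: ##.#
Row 5: ####

Answer: ##.#
####
#.#.
####
##.#
####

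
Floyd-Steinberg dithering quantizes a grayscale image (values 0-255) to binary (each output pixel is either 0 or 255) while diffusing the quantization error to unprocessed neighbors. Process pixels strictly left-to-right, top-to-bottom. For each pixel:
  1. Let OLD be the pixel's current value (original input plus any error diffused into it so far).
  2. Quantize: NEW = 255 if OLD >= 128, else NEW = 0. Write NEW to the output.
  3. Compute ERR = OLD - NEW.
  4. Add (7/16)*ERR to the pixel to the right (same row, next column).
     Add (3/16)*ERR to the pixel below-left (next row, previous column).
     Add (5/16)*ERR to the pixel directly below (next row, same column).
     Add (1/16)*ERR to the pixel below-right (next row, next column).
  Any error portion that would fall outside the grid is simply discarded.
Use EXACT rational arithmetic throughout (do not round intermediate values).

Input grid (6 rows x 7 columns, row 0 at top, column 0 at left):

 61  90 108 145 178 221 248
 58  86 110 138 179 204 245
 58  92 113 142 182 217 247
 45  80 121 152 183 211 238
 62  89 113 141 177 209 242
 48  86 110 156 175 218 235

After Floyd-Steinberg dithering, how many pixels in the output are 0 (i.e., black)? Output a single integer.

(0,0): OLD=61 → NEW=0, ERR=61
(0,1): OLD=1867/16 → NEW=0, ERR=1867/16
(0,2): OLD=40717/256 → NEW=255, ERR=-24563/256
(0,3): OLD=421979/4096 → NEW=0, ERR=421979/4096
(0,4): OLD=14619261/65536 → NEW=255, ERR=-2092419/65536
(0,5): OLD=217088363/1048576 → NEW=255, ERR=-50298517/1048576
(0,6): OLD=3808659949/16777216 → NEW=255, ERR=-469530131/16777216
(1,0): OLD=25329/256 → NEW=0, ERR=25329/256
(1,1): OLD=310423/2048 → NEW=255, ERR=-211817/2048
(1,2): OLD=4022371/65536 → NEW=0, ERR=4022371/65536
(1,3): OLD=48513255/262144 → NEW=255, ERR=-18333465/262144
(1,4): OLD=2279522197/16777216 → NEW=255, ERR=-1998667883/16777216
(1,5): OLD=17401013413/134217728 → NEW=255, ERR=-16824507227/134217728
(1,6): OLD=383142527755/2147483648 → NEW=255, ERR=-164465802485/2147483648
(2,0): OLD=2278253/32768 → NEW=0, ERR=2278253/32768
(2,1): OLD=113025151/1048576 → NEW=0, ERR=113025151/1048576
(2,2): OLD=2680339261/16777216 → NEW=255, ERR=-1597850819/16777216
(2,3): OLD=8049946773/134217728 → NEW=0, ERR=8049946773/134217728
(2,4): OLD=153692340133/1073741824 → NEW=255, ERR=-120111824987/1073741824
(2,5): OLD=3679310201399/34359738368 → NEW=0, ERR=3679310201399/34359738368
(2,6): OLD=144080519391217/549755813888 → NEW=255, ERR=3892786849777/549755813888
(3,0): OLD=1458570653/16777216 → NEW=0, ERR=1458570653/16777216
(3,1): OLD=18549878105/134217728 → NEW=255, ERR=-15675642535/134217728
(3,2): OLD=62409525275/1073741824 → NEW=0, ERR=62409525275/1073741824
(3,3): OLD=726901684109/4294967296 → NEW=255, ERR=-368314976371/4294967296
(3,4): OLD=73860500244893/549755813888 → NEW=255, ERR=-66327232296547/549755813888
(3,5): OLD=818105461938983/4398046511104 → NEW=255, ERR=-303396398392537/4398046511104
(3,6): OLD=15250649505306425/70368744177664 → NEW=255, ERR=-2693380259997895/70368744177664
(4,0): OLD=144459884691/2147483648 → NEW=0, ERR=144459884691/2147483648
(4,1): OLD=3376338700023/34359738368 → NEW=0, ERR=3376338700023/34359738368
(4,2): OLD=82889777991641/549755813888 → NEW=255, ERR=-57297954549799/549755813888
(4,3): OLD=218206914728227/4398046511104 → NEW=0, ERR=218206914728227/4398046511104
(4,4): OLD=5021141549850361/35184372088832 → NEW=255, ERR=-3950873332801799/35184372088832
(4,5): OLD=139159115485528569/1125899906842624 → NEW=0, ERR=139159115485528569/1125899906842624
(4,6): OLD=5040458348905019039/18014398509481984 → NEW=255, ERR=446786728987113119/18014398509481984
(5,0): OLD=48074085941973/549755813888 → NEW=0, ERR=48074085941973/549755813888
(5,1): OLD=614088782168519/4398046511104 → NEW=255, ERR=-507413078163001/4398046511104
(5,2): OLD=1491772114098849/35184372088832 → NEW=0, ERR=1491772114098849/35184372088832
(5,3): OLD=45735592515976581/281474976710656 → NEW=255, ERR=-26040526545240699/281474976710656
(5,4): OLD=2264583579271331607/18014398509481984 → NEW=0, ERR=2264583579271331607/18014398509481984
(5,5): OLD=44568274667690792615/144115188075855872 → NEW=255, ERR=7818901708347545255/144115188075855872
(5,6): OLD=632289255065283077097/2305843009213693952 → NEW=255, ERR=44299287715791119337/2305843009213693952
Output grid:
  Row 0: ..#.###  (3 black, running=3)
  Row 1: .#.####  (2 black, running=5)
  Row 2: ..#.#.#  (4 black, running=9)
  Row 3: .#.####  (2 black, running=11)
  Row 4: ..#.#.#  (4 black, running=15)
  Row 5: .#.#.##  (3 black, running=18)

Answer: 18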